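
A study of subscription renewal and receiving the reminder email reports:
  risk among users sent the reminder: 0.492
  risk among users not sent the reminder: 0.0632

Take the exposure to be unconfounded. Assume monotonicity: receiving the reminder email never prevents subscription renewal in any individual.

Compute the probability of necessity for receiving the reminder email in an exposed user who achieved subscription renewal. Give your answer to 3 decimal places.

PN ≈ 0.872

Let p₁ = 0.492, p₀ = 0.0632.
Under exogeneity and monotonicity, PN = (p₁ − p₀) / p₁.
PN = (0.492 − 0.0632) / 0.492 = 0.4288 / 0.492 ≈ 0.8715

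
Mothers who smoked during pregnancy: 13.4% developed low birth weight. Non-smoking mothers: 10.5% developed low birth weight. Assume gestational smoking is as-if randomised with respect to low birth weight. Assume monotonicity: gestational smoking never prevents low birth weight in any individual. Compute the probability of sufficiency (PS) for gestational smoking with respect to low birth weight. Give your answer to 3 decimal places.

PS ≈ 0.032

p₁ = 0.134, p₀ = 0.105.
Under exogeneity and monotonicity, PS = (p₁ − p₀) / (1 − p₀).
PS = (0.134 − 0.105) / (1 − 0.105) = 0.029 / 0.895 ≈ 0.0324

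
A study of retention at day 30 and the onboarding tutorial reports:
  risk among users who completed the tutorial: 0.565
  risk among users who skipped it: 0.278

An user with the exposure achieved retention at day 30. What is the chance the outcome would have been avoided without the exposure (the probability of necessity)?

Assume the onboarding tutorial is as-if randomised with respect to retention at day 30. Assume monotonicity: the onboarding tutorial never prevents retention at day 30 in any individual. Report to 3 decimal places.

PN ≈ 0.508

Let p₁ = 0.565, p₀ = 0.278.
Under exogeneity and monotonicity, PN = (p₁ − p₀) / p₁.
PN = (0.565 − 0.278) / 0.565 = 0.287 / 0.565 ≈ 0.5080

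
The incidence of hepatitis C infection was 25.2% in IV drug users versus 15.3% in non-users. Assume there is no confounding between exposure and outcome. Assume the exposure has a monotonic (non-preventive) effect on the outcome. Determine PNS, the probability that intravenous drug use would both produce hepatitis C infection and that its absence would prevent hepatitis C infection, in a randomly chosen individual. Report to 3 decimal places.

PNS ≈ 0.099

p₁ = 0.252, p₀ = 0.153.
Under exogeneity and monotonicity, PNS = p₁ − p₀.
PNS = 0.252 − 0.153 = 0.099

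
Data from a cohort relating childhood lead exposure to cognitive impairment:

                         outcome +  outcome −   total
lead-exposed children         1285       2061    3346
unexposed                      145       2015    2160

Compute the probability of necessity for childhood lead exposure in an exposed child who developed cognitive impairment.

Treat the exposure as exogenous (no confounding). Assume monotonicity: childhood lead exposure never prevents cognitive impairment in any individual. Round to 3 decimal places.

p₁ = P(outcome | exposed) = 1285/3346 = 0.38404
p₀ = P(outcome | unexposed) = 145/2160 = 0.06713
Under exogeneity and monotonicity, PN = (p₁ − p₀) / p₁.
PN = (0.38404 − 0.06713) / 0.38404 = 0.31691 / 0.38404 ≈ 0.8252

PN ≈ 0.825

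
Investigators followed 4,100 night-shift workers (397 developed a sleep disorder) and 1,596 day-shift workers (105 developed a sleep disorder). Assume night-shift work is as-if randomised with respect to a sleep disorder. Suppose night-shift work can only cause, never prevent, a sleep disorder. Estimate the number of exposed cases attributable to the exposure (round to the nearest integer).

p₁ = P(outcome | exposed) = 397/4100 = 0.096829
p₀ = P(outcome | unexposed) = 105/1596 = 0.065789
PN = (p₁ − p₀)/p₁ = (0.096829 − 0.065789) / 0.096829 ≈ 0.32056.
Attributable cases ≈ PN × (exposed cases) = 0.32056 × 397 ≈ 127.26.

about 127 cases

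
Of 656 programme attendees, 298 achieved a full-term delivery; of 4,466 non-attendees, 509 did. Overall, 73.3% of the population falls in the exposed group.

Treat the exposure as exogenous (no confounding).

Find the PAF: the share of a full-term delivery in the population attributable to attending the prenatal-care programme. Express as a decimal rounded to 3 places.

PAF ≈ 0.686

p₁ = P(outcome | exposed) = 298/656 = 0.45427
p₀ = P(outcome | unexposed) = 509/4466 = 0.11397
Overall risk P(Y=1) = π·p₁ + (1−π)·p₀ = 0.733×0.45427 + 0.267×0.11397 = 0.36341.
Under exogeneity, PAF = [P(Y=1) − p₀] / P(Y=1).
PAF = (0.36341 − 0.11397) / 0.36341 ≈ 0.6864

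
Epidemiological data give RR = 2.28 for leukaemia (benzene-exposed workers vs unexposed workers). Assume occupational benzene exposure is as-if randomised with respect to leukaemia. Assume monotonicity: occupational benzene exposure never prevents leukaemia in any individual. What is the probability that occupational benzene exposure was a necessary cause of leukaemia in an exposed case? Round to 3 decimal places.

Under exogeneity and monotonicity, PN = (RR − 1) / RR = 1 − 1/RR.
PN = (2.28 − 1) / 2.28 = 1.28 / 2.28 ≈ 0.5614

PN ≈ 0.561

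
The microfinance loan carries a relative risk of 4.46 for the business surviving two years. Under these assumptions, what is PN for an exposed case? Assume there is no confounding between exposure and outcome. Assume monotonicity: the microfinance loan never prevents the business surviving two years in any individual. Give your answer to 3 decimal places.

PN ≈ 0.776

Under exogeneity and monotonicity, PN = (RR − 1) / RR = 1 − 1/RR.
PN = (4.46 − 1) / 4.46 = 3.46 / 4.46 ≈ 0.7758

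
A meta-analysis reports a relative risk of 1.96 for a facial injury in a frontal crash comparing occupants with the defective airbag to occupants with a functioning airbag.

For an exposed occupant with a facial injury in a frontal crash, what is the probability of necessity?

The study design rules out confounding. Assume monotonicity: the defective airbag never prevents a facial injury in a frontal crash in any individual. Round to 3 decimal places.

PN ≈ 0.490

Under exogeneity and monotonicity, PN = (RR − 1) / RR = 1 − 1/RR.
PN = (1.96 − 1) / 1.96 = 0.96 / 1.96 ≈ 0.4898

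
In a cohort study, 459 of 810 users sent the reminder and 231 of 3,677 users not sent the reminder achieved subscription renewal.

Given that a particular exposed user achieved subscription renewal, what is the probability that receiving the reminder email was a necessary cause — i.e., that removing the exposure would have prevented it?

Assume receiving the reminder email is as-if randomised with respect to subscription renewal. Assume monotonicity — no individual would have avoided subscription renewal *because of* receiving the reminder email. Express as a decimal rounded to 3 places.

PN ≈ 0.889

p₁ = P(outcome | exposed) = 459/810 = 0.56667
p₀ = P(outcome | unexposed) = 231/3677 = 0.062823
Under exogeneity and monotonicity, PN = (p₁ − p₀) / p₁.
PN = (0.56667 − 0.062823) / 0.56667 = 0.50384 / 0.56667 ≈ 0.8891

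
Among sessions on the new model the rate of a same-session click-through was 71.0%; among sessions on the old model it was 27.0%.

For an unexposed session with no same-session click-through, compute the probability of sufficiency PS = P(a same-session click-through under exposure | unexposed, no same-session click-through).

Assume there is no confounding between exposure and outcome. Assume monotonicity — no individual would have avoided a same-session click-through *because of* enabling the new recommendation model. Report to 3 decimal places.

p₁ = 0.71, p₀ = 0.27.
Under exogeneity and monotonicity, PS = (p₁ − p₀) / (1 − p₀).
PS = (0.71 − 0.27) / (1 − 0.27) = 0.44 / 0.73 ≈ 0.6027

PS ≈ 0.603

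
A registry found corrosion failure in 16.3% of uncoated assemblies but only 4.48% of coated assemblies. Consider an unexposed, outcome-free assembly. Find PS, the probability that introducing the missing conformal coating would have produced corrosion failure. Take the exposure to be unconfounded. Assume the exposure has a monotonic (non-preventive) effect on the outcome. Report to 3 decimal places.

p₁ = 0.163, p₀ = 0.0448.
Under exogeneity and monotonicity, PS = (p₁ − p₀) / (1 − p₀).
PS = (0.163 − 0.0448) / (1 − 0.0448) = 0.1182 / 0.9552 ≈ 0.1237

PS ≈ 0.124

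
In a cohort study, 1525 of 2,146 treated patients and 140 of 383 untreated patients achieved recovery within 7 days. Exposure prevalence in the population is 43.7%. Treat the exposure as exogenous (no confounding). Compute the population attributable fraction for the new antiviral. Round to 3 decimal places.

PAF ≈ 0.292

p₁ = P(outcome | exposed) = 1525/2146 = 0.71062
p₀ = P(outcome | unexposed) = 140/383 = 0.36554
Overall risk P(Y=1) = π·p₁ + (1−π)·p₀ = 0.437×0.71062 + 0.563×0.36554 = 0.51634.
Under exogeneity, PAF = [P(Y=1) − p₀] / P(Y=1).
PAF = (0.51634 − 0.36554) / 0.51634 ≈ 0.2921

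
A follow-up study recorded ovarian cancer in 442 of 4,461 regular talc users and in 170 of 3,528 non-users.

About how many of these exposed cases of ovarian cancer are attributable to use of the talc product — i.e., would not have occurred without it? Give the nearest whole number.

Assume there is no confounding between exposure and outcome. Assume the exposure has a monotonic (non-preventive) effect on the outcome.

about 227 cases

p₁ = P(outcome | exposed) = 442/4461 = 0.099081
p₀ = P(outcome | unexposed) = 170/3528 = 0.048186
PN = (p₁ − p₀)/p₁ = (0.099081 − 0.048186) / 0.099081 ≈ 0.51367.
Attributable cases ≈ PN × (exposed cases) = 0.51367 × 442 ≈ 227.04.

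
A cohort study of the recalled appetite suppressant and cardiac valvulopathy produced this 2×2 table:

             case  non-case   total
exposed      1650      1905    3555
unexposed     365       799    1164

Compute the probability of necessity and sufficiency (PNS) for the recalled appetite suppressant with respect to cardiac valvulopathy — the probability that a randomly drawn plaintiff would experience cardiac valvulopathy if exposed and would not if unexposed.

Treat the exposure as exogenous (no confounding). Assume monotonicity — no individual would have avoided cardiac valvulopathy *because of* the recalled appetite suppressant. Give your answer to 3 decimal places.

p₁ = P(outcome | exposed) = 1650/3555 = 0.46414
p₀ = P(outcome | unexposed) = 365/1164 = 0.31357
Under exogeneity and monotonicity, PNS = p₁ − p₀.
PNS = 0.46414 − 0.31357 = 0.15056

PNS ≈ 0.151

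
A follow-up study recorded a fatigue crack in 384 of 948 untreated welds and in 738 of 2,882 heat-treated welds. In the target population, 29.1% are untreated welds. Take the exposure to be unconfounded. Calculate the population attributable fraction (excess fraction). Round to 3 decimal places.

p₁ = P(outcome | exposed) = 384/948 = 0.40506
p₀ = P(outcome | unexposed) = 738/2882 = 0.25607
Overall risk P(Y=1) = π·p₁ + (1−π)·p₀ = 0.291×0.40506 + 0.709×0.25607 = 0.29943.
Under exogeneity, PAF = [P(Y=1) − p₀] / P(Y=1).
PAF = (0.29943 − 0.25607) / 0.29943 ≈ 0.1448

PAF ≈ 0.145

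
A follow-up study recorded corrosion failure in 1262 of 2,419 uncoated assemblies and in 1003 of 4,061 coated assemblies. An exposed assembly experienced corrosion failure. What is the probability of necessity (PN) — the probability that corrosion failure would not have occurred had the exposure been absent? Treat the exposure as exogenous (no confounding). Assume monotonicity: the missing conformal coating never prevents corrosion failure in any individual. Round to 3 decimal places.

PN ≈ 0.527

p₁ = P(outcome | exposed) = 1262/2419 = 0.5217
p₀ = P(outcome | unexposed) = 1003/4061 = 0.24698
Under exogeneity and monotonicity, PN = (p₁ − p₀) / p₁.
PN = (0.5217 − 0.24698) / 0.5217 = 0.27472 / 0.5217 ≈ 0.5266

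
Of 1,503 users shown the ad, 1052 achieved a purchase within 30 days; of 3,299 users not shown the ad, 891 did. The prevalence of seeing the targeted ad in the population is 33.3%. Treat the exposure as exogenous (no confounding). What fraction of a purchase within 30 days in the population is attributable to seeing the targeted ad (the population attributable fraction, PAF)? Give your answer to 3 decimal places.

p₁ = P(outcome | exposed) = 1052/1503 = 0.69993
p₀ = P(outcome | unexposed) = 891/3299 = 0.27008
Overall risk P(Y=1) = π·p₁ + (1−π)·p₀ = 0.333×0.69993 + 0.667×0.27008 = 0.41322.
Under exogeneity, PAF = [P(Y=1) − p₀] / P(Y=1).
PAF = (0.41322 − 0.27008) / 0.41322 ≈ 0.3464

PAF ≈ 0.346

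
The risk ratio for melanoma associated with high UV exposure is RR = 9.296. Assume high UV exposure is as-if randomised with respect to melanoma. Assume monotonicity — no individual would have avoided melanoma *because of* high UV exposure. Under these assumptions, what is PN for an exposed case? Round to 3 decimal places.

PN ≈ 0.892

Under exogeneity and monotonicity, PN = (RR − 1) / RR = 1 − 1/RR.
PN = (9.296 − 1) / 9.296 = 8.296 / 9.296 ≈ 0.8924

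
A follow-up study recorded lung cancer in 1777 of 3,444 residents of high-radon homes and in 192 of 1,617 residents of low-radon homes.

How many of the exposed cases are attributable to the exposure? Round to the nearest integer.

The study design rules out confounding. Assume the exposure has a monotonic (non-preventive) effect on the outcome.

p₁ = P(outcome | exposed) = 1777/3444 = 0.51597
p₀ = P(outcome | unexposed) = 192/1617 = 0.11874
PN = (p₁ − p₀)/p₁ = (0.51597 − 0.11874) / 0.51597 ≈ 0.76987.
Attributable cases ≈ PN × (exposed cases) = 0.76987 × 1777 ≈ 1368.06.

about 1368 cases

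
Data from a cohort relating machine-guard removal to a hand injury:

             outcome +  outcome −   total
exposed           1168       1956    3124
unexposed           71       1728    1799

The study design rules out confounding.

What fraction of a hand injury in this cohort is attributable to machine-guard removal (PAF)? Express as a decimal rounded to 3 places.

PAF ≈ 0.843

p₁ = P(outcome | exposed) = 1168/3124 = 0.37388
p₀ = P(outcome | unexposed) = 71/1799 = 0.039466
Exposure prevalence π = 3124/4923 = 0.63457; overall risk P(Y=1) = 0.25168.
Under exogeneity, PAF = [P(Y=1) − p₀]/P(Y=1).
PAF = (0.25168 − 0.039466) / 0.25168 ≈ 0.8432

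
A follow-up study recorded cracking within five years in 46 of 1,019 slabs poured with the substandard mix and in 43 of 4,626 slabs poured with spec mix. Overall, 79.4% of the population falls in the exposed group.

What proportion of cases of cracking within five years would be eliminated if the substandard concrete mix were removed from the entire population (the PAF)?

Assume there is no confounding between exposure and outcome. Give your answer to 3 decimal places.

PAF ≈ 0.754

p₁ = P(outcome | exposed) = 46/1019 = 0.045142
p₀ = P(outcome | unexposed) = 43/4626 = 0.0092953
Overall risk P(Y=1) = π·p₁ + (1−π)·p₀ = 0.794×0.045142 + 0.206×0.0092953 = 0.037758.
Under exogeneity, PAF = [P(Y=1) − p₀] / P(Y=1).
PAF = (0.037758 − 0.0092953) / 0.037758 ≈ 0.7538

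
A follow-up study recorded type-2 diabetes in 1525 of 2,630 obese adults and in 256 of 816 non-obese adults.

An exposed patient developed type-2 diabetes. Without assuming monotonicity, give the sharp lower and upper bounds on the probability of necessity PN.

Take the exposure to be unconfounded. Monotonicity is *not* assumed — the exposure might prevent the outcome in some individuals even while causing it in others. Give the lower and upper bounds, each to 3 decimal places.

p₁ = P(outcome | exposed) = 1525/2630 = 0.57985
p₀ = P(outcome | unexposed) = 256/816 = 0.31373
Under exogeneity alone the bounds on PN are max{0,(p₁−p₀)/p₁} ≤ PN ≤ min{1,(1−p₀)/p₁}.
  lower = (p₁ − p₀)/p₁ = 0.26612 / 0.57985 ≈ 0.4590
  upper = min{1, (1 − p₀)/p₁} = 0.68627 / 0.57985 ≈ 1.1835 → capped at 1

0.459 ≤ PN ≤ 1.000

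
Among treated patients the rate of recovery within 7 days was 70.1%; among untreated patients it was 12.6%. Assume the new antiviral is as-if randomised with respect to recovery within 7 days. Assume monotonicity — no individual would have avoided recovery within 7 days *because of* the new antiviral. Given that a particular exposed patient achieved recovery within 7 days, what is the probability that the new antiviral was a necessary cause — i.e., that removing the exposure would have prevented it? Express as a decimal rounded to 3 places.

PN ≈ 0.820

p₁ = 0.701, p₀ = 0.126.
Under exogeneity and monotonicity, PN = (p₁ − p₀) / p₁.
PN = (0.701 − 0.126) / 0.701 = 0.575 / 0.701 ≈ 0.8203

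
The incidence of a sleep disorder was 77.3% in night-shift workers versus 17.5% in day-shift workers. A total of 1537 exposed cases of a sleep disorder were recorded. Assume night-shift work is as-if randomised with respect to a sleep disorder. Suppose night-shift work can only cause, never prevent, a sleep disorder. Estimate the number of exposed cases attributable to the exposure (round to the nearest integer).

p₁ = 0.773, p₀ = 0.175.
PN = (p₁ − p₀)/p₁ = (0.773 − 0.175) / 0.773 ≈ 0.77361.
Attributable cases ≈ PN × (exposed cases) = 0.77361 × 1537 ≈ 1189.04.

about 1189 cases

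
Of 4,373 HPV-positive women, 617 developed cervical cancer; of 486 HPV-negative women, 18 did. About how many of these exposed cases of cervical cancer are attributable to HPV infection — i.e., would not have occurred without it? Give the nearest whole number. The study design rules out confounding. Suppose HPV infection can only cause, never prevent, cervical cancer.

p₁ = P(outcome | exposed) = 617/4373 = 0.14109
p₀ = P(outcome | unexposed) = 18/486 = 0.037037
PN = (p₁ − p₀)/p₁ = (0.14109 − 0.037037) / 0.14109 ≈ 0.73750.
Attributable cases ≈ PN × (exposed cases) = 0.73750 × 617 ≈ 455.04.

about 455 cases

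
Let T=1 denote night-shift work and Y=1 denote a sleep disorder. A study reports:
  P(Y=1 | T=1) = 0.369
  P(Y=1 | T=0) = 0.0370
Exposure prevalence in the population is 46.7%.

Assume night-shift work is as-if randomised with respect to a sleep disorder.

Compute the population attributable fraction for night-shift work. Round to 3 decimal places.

PAF ≈ 0.807

Let p₁ = 0.369, p₀ = 0.037.
Overall risk P(Y=1) = π·p₁ + (1−π)·p₀ = 0.467×0.369 + 0.533×0.037 = 0.19204.
Under exogeneity, PAF = [P(Y=1) − p₀] / P(Y=1).
PAF = (0.19204 − 0.037) / 0.19204 ≈ 0.8073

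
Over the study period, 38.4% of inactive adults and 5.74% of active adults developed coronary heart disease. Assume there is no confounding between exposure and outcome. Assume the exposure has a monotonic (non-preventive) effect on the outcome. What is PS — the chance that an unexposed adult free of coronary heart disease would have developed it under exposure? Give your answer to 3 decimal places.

p₁ = 0.384, p₀ = 0.0574.
Under exogeneity and monotonicity, PS = (p₁ − p₀) / (1 − p₀).
PS = (0.384 − 0.0574) / (1 − 0.0574) = 0.3266 / 0.9426 ≈ 0.3465

PS ≈ 0.346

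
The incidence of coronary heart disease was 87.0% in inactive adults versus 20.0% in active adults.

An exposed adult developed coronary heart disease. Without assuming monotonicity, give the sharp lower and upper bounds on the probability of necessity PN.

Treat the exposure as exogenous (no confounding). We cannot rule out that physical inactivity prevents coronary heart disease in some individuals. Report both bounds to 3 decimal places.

0.770 ≤ PN ≤ 0.920

p₁ = 0.87, p₀ = 0.2.
Under exogeneity alone the bounds on PN are max{0,(p₁−p₀)/p₁} ≤ PN ≤ min{1,(1−p₀)/p₁}.
  lower = (p₁ − p₀)/p₁ = 0.67 / 0.87 ≈ 0.7701
  upper = min{1, (1 − p₀)/p₁} = 0.8 / 0.87 ≈ 0.9195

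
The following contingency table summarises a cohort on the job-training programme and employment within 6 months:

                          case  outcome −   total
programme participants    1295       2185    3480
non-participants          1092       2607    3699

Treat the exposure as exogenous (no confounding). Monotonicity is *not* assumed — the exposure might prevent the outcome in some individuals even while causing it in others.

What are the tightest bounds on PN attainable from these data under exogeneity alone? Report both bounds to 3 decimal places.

0.207 ≤ PN ≤ 1.000

p₁ = P(outcome | exposed) = 1295/3480 = 0.37213
p₀ = P(outcome | unexposed) = 1092/3699 = 0.29521
Under exogeneity alone the bounds on PN are max{0,(p₁−p₀)/p₁} ≤ PN ≤ min{1,(1−p₀)/p₁}.
  lower = (p₁ − p₀)/p₁ = 0.076912 / 0.37213 ≈ 0.2067
  upper = min{1, (1 − p₀)/p₁} = 0.70479 / 0.37213 ≈ 1.8939 → capped at 1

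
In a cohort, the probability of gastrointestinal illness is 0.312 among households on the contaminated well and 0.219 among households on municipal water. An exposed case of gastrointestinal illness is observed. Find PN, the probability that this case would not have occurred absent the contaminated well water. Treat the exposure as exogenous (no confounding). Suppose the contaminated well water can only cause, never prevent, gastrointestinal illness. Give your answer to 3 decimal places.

PN ≈ 0.298

Let p₁ = 0.312, p₀ = 0.219.
Under exogeneity and monotonicity, PN = (p₁ − p₀) / p₁.
PN = (0.312 − 0.219) / 0.312 = 0.093 / 0.312 ≈ 0.2981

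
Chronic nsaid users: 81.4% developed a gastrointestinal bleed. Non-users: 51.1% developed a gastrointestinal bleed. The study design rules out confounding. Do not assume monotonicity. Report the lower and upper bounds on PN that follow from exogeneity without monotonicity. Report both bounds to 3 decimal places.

0.372 ≤ PN ≤ 0.601

p₁ = 0.814, p₀ = 0.511.
Under exogeneity alone the bounds on PN are max{0,(p₁−p₀)/p₁} ≤ PN ≤ min{1,(1−p₀)/p₁}.
  lower = (p₁ − p₀)/p₁ = 0.303 / 0.814 ≈ 0.3722
  upper = min{1, (1 − p₀)/p₁} = 0.489 / 0.814 ≈ 0.6007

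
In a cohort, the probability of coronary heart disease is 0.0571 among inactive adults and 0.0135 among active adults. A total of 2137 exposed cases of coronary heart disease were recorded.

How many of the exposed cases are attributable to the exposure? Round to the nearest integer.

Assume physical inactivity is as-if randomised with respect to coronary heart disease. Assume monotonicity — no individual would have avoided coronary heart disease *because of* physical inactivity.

Let p₁ = 0.0571, p₀ = 0.0135.
PN = (p₁ − p₀)/p₁ = (0.0571 − 0.0135) / 0.0571 ≈ 0.76357.
Attributable cases ≈ PN × (exposed cases) = 0.76357 × 2137 ≈ 1631.75.

about 1632 cases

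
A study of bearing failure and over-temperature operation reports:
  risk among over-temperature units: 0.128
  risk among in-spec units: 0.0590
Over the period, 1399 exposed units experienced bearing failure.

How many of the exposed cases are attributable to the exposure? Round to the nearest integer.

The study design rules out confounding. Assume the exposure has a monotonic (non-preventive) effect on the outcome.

Let p₁ = 0.128, p₀ = 0.059.
PN = (p₁ − p₀)/p₁ = (0.128 − 0.059) / 0.128 ≈ 0.53906.
Attributable cases ≈ PN × (exposed cases) = 0.53906 × 1399 ≈ 754.15.

about 754 cases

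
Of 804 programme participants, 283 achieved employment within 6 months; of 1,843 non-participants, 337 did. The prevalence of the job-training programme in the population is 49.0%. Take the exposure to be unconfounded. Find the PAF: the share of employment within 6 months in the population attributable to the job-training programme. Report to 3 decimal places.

p₁ = P(outcome | exposed) = 283/804 = 0.35199
p₀ = P(outcome | unexposed) = 337/1843 = 0.18285
Overall risk P(Y=1) = π·p₁ + (1−π)·p₀ = 0.49×0.35199 + 0.51×0.18285 = 0.26573.
Under exogeneity, PAF = [P(Y=1) − p₀] / P(Y=1).
PAF = (0.26573 − 0.18285) / 0.26573 ≈ 0.3119

PAF ≈ 0.312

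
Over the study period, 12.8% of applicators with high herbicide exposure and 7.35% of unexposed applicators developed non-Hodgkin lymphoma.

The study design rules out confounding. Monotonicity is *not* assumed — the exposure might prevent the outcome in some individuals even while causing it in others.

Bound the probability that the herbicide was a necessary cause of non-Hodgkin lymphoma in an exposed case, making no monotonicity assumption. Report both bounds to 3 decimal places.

p₁ = 0.128, p₀ = 0.0735.
Under exogeneity alone the bounds on PN are max{0,(p₁−p₀)/p₁} ≤ PN ≤ min{1,(1−p₀)/p₁}.
  lower = (p₁ − p₀)/p₁ = 0.0545 / 0.128 ≈ 0.4258
  upper = min{1, (1 − p₀)/p₁} = 0.9265 / 0.128 ≈ 7.2383 → capped at 1

0.426 ≤ PN ≤ 1.000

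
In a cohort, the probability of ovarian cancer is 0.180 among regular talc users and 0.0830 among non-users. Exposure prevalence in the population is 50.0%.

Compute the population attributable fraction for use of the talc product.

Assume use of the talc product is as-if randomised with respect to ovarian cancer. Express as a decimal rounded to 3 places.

PAF ≈ 0.369

Let p₁ = 0.18, p₀ = 0.083.
Overall risk P(Y=1) = π·p₁ + (1−π)·p₀ = 0.5×0.18 + 0.5×0.083 = 0.1315.
Under exogeneity, PAF = [P(Y=1) − p₀] / P(Y=1).
PAF = (0.1315 − 0.083) / 0.1315 ≈ 0.3688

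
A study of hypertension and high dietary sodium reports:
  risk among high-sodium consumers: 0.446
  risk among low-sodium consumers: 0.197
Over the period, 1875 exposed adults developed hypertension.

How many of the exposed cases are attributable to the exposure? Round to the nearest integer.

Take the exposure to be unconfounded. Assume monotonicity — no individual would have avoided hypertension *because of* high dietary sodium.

about 1047 cases

Let p₁ = 0.446, p₀ = 0.197.
PN = (p₁ − p₀)/p₁ = (0.446 − 0.197) / 0.446 ≈ 0.55830.
Attributable cases ≈ PN × (exposed cases) = 0.55830 × 1875 ≈ 1046.80.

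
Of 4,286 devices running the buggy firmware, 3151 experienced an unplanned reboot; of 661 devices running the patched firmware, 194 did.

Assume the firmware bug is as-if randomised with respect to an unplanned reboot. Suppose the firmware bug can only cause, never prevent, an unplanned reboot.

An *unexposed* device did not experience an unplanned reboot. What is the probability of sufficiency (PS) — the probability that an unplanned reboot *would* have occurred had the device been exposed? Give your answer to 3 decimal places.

p₁ = P(outcome | exposed) = 3151/4286 = 0.73518
p₀ = P(outcome | unexposed) = 194/661 = 0.29349
Under exogeneity and monotonicity, PS = (p₁ − p₀) / (1 − p₀).
PS = (0.73518 − 0.29349) / (1 − 0.29349) = 0.44169 / 0.70651 ≈ 0.6252

PS ≈ 0.625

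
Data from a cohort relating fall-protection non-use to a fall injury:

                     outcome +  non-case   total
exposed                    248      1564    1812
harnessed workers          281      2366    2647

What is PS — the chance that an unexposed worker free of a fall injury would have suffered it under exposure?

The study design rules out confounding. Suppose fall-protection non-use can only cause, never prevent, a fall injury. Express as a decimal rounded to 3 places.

PS ≈ 0.034

p₁ = P(outcome | exposed) = 248/1812 = 0.13687
p₀ = P(outcome | unexposed) = 281/2647 = 0.10616
Under exogeneity and monotonicity, PS = (p₁ − p₀)/(1 − p₀).
PS = (0.13687 − 0.10616) / 0.89384 ≈ 0.0344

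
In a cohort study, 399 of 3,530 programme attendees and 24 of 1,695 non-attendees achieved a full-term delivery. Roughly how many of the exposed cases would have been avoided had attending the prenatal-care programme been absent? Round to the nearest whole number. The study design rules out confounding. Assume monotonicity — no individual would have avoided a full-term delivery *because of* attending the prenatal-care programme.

about 349 cases

p₁ = P(outcome | exposed) = 399/3530 = 0.11303
p₀ = P(outcome | unexposed) = 24/1695 = 0.014159
PN = (p₁ − p₀)/p₁ = (0.11303 − 0.014159) / 0.11303 ≈ 0.87473.
Attributable cases ≈ PN × (exposed cases) = 0.87473 × 399 ≈ 349.02.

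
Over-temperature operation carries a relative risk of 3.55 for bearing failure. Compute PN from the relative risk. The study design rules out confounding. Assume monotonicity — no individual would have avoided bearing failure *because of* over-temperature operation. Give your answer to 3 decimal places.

Under exogeneity and monotonicity, PN = (RR − 1) / RR = 1 − 1/RR.
PN = (3.55 − 1) / 3.55 = 2.55 / 3.55 ≈ 0.7183

PN ≈ 0.718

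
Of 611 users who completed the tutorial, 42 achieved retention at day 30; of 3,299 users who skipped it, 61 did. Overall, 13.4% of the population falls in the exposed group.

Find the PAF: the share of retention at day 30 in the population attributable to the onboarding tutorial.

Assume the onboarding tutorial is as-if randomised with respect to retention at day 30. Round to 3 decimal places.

p₁ = P(outcome | exposed) = 42/611 = 0.06874
p₀ = P(outcome | unexposed) = 61/3299 = 0.01849
Overall risk P(Y=1) = π·p₁ + (1−π)·p₀ = 0.134×0.06874 + 0.866×0.01849 = 0.025224.
Under exogeneity, PAF = [P(Y=1) − p₀] / P(Y=1).
PAF = (0.025224 − 0.01849) / 0.025224 ≈ 0.2669

PAF ≈ 0.267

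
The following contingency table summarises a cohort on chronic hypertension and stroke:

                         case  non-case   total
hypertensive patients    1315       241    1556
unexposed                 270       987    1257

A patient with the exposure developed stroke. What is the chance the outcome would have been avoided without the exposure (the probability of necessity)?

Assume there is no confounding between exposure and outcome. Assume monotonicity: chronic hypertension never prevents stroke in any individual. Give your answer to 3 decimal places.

PN ≈ 0.746

p₁ = P(outcome | exposed) = 1315/1556 = 0.84512
p₀ = P(outcome | unexposed) = 270/1257 = 0.2148
Under exogeneity and monotonicity, PN = (p₁ − p₀) / p₁.
PN = (0.84512 − 0.2148) / 0.84512 = 0.63032 / 0.84512 ≈ 0.7458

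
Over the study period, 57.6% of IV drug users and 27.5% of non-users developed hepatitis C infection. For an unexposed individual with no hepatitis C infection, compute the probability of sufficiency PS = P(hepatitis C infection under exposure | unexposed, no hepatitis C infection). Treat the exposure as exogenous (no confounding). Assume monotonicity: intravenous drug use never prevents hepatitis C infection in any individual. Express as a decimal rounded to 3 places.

p₁ = 0.576, p₀ = 0.275.
Under exogeneity and monotonicity, PS = (p₁ − p₀) / (1 − p₀).
PS = (0.576 − 0.275) / (1 − 0.275) = 0.301 / 0.725 ≈ 0.4152

PS ≈ 0.415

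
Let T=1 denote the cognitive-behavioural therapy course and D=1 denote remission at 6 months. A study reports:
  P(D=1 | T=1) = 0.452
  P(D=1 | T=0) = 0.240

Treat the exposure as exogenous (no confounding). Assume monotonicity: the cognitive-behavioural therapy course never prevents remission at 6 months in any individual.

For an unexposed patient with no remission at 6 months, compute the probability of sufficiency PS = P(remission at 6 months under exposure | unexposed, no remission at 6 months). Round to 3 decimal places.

Let p₁ = 0.452, p₀ = 0.24.
Under exogeneity and monotonicity, PS = (p₁ − p₀) / (1 − p₀).
PS = (0.452 − 0.24) / (1 − 0.24) = 0.212 / 0.76 ≈ 0.2789

PS ≈ 0.279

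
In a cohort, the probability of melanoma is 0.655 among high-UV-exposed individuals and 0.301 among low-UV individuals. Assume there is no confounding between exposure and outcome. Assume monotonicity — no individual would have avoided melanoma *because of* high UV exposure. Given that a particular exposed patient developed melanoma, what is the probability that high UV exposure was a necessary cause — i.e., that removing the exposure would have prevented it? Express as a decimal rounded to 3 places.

PN ≈ 0.540

Let p₁ = 0.655, p₀ = 0.301.
Under exogeneity and monotonicity, PN = (p₁ − p₀) / p₁.
PN = (0.655 − 0.301) / 0.655 = 0.354 / 0.655 ≈ 0.5405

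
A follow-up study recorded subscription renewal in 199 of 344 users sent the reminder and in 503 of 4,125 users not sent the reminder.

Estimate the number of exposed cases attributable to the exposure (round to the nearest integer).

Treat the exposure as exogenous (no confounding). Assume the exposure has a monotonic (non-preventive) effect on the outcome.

p₁ = P(outcome | exposed) = 199/344 = 0.57849
p₀ = P(outcome | unexposed) = 503/4125 = 0.12194
PN = (p₁ − p₀)/p₁ = (0.57849 − 0.12194) / 0.57849 ≈ 0.78921.
Attributable cases ≈ PN × (exposed cases) = 0.78921 × 199 ≈ 157.05.

about 157 cases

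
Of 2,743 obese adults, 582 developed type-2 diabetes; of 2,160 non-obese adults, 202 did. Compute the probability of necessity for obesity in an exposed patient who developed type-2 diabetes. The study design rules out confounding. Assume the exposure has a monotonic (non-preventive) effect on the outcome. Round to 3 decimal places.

p₁ = P(outcome | exposed) = 582/2743 = 0.21218
p₀ = P(outcome | unexposed) = 202/2160 = 0.093519
Under exogeneity and monotonicity, PN = (p₁ − p₀) / p₁.
PN = (0.21218 − 0.093519) / 0.21218 = 0.11866 / 0.21218 ≈ 0.5592

PN ≈ 0.559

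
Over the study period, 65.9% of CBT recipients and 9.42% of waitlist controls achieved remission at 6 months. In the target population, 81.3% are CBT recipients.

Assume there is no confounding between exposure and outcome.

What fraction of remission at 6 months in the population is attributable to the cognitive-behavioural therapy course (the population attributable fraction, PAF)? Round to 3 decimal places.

PAF ≈ 0.830

p₁ = 0.659, p₀ = 0.0942.
Overall risk P(Y=1) = π·p₁ + (1−π)·p₀ = 0.813×0.659 + 0.187×0.0942 = 0.55338.
Under exogeneity, PAF = [P(Y=1) − p₀] / P(Y=1).
PAF = (0.55338 − 0.0942) / 0.55338 ≈ 0.8298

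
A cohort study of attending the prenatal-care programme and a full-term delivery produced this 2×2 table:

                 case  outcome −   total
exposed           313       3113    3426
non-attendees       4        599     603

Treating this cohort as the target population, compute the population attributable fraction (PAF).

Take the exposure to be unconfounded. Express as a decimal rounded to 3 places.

PAF ≈ 0.916

p₁ = P(outcome | exposed) = 313/3426 = 0.09136
p₀ = P(outcome | unexposed) = 4/603 = 0.0066335
Exposure prevalence π = 3426/4029 = 0.85034; overall risk P(Y=1) = 0.07868.
Under exogeneity, PAF = [P(Y=1) − p₀]/P(Y=1).
PAF = (0.07868 − 0.0066335) / 0.07868 ≈ 0.9157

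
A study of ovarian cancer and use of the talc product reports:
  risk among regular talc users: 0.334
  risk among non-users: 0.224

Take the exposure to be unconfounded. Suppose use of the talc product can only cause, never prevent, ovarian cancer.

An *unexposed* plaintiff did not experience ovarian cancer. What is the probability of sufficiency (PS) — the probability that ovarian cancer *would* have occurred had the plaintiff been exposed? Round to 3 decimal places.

Let p₁ = 0.334, p₀ = 0.224.
Under exogeneity and monotonicity, PS = (p₁ − p₀) / (1 − p₀).
PS = (0.334 − 0.224) / (1 − 0.224) = 0.11 / 0.776 ≈ 0.1418

PS ≈ 0.142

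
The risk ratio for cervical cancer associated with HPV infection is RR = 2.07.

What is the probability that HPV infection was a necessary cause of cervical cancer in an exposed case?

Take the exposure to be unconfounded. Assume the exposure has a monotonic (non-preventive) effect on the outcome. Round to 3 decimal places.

PN ≈ 0.517

Under exogeneity and monotonicity, PN = (RR − 1) / RR = 1 − 1/RR.
PN = (2.07 − 1) / 2.07 = 1.07 / 2.07 ≈ 0.5169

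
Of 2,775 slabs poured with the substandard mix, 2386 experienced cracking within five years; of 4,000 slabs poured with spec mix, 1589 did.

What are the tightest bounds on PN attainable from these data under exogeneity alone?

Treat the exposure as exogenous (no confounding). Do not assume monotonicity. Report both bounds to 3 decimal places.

p₁ = P(outcome | exposed) = 2386/2775 = 0.85982
p₀ = P(outcome | unexposed) = 1589/4000 = 0.39725
Under exogeneity alone the bounds on PN are max{0,(p₁−p₀)/p₁} ≤ PN ≤ min{1,(1−p₀)/p₁}.
  lower = (p₁ − p₀)/p₁ = 0.46257 / 0.85982 ≈ 0.5380
  upper = min{1, (1 − p₀)/p₁} = 0.60275 / 0.85982 ≈ 0.7010

0.538 ≤ PN ≤ 0.701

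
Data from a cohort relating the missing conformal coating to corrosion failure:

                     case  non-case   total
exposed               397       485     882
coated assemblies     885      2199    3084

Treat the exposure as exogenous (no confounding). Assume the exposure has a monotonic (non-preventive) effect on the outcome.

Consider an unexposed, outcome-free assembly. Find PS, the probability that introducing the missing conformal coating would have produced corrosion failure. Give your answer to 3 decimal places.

PS ≈ 0.229

p₁ = P(outcome | exposed) = 397/882 = 0.45011
p₀ = P(outcome | unexposed) = 885/3084 = 0.28696
Under exogeneity and monotonicity, PS = (p₁ − p₀) / (1 − p₀).
PS = (0.45011 − 0.28696) / (1 − 0.28696) = 0.16315 / 0.71304 ≈ 0.2288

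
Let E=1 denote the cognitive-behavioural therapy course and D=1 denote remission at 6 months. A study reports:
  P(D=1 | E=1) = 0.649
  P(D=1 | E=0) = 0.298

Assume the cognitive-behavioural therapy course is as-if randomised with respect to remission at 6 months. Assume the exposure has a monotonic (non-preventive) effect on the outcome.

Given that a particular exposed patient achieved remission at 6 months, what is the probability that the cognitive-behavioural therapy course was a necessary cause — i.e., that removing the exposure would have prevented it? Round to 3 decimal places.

Let p₁ = 0.649, p₀ = 0.298.
Under exogeneity and monotonicity, PN = (p₁ − p₀) / p₁.
PN = (0.649 − 0.298) / 0.649 = 0.351 / 0.649 ≈ 0.5408

PN ≈ 0.541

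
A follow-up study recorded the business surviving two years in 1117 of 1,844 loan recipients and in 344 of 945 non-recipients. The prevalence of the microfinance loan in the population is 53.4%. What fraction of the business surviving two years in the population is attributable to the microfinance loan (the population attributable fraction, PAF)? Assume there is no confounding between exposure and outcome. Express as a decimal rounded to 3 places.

PAF ≈ 0.262

p₁ = P(outcome | exposed) = 1117/1844 = 0.60575
p₀ = P(outcome | unexposed) = 344/945 = 0.36402
Overall risk P(Y=1) = π·p₁ + (1−π)·p₀ = 0.534×0.60575 + 0.466×0.36402 = 0.4931.
Under exogeneity, PAF = [P(Y=1) − p₀] / P(Y=1).
PAF = (0.4931 − 0.36402) / 0.4931 ≈ 0.2618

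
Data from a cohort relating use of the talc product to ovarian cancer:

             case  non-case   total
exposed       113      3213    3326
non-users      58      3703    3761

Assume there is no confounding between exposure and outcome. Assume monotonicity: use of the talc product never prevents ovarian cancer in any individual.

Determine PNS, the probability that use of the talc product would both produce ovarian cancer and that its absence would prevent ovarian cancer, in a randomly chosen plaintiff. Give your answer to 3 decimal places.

PNS ≈ 0.019

p₁ = P(outcome | exposed) = 113/3326 = 0.033975
p₀ = P(outcome | unexposed) = 58/3761 = 0.015421
Under exogeneity and monotonicity, PNS = p₁ − p₀.
PNS = 0.033975 − 0.015421 = 0.018553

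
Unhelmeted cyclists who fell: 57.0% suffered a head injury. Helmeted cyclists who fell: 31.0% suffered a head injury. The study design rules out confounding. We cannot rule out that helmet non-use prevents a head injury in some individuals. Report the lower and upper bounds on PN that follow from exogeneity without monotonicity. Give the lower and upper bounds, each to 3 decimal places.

0.456 ≤ PN ≤ 1.000

p₁ = 0.57, p₀ = 0.31.
Under exogeneity alone the bounds on PN are max{0,(p₁−p₀)/p₁} ≤ PN ≤ min{1,(1−p₀)/p₁}.
  lower = (p₁ − p₀)/p₁ = 0.26 / 0.57 ≈ 0.4561
  upper = min{1, (1 − p₀)/p₁} = 0.69 / 0.57 ≈ 1.2105 → capped at 1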